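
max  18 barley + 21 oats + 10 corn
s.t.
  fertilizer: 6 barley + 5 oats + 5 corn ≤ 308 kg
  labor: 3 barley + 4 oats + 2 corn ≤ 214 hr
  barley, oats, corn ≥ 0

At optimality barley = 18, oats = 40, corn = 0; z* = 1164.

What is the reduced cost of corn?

Both fertilizer and labor are binding at x*.
From A_Bᵀ y = c: 6·y_fertilizer + 3·y_labor = 18; 5·y_fertilizer + 4·y_labor = 21.
Solving: y_fertilizer = 1, y_labor = 4.
Reduced cost of corn: c₃ − yᵀa₃ = 10 − (1·5 + 4·2) = 10 − 13 = -3.

-3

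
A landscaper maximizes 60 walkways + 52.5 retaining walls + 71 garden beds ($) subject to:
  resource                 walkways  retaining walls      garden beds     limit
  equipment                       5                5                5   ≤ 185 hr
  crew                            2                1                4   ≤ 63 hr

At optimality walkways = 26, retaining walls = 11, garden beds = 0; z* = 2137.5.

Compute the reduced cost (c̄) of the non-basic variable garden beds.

Check each constraint at x*: equipment 185/185 (tight); crew 63/63 (tight).
Dual feasibility on the basic columns requires 5·y_equipment + 2·y_crew = 60, 5·y_equipment + 1·y_crew = 52.5.
This yields shadow prices y_equipment = 9, y_crew = 7.5.
Reduced cost of garden beds: c₃ − yᵀa₃ = 71 − (9·5 + 7.5·4) = 71 − 75 = -4.

-4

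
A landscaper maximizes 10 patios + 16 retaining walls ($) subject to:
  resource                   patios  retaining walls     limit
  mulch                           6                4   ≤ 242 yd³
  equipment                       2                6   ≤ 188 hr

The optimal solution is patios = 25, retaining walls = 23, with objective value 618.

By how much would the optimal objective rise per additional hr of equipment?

At the optimum: mulch uses 242 of 242 (binding); equipment uses 188 of 188 (binding).
The binding rows give the dual system: 6·y_mulch + 2·y_equipment = 10 and 4·y_mulch + 6·y_equipment = 16.
Solving: y_mulch = 1, y_equipment = 2.
Shadow price of equipment = 2.

2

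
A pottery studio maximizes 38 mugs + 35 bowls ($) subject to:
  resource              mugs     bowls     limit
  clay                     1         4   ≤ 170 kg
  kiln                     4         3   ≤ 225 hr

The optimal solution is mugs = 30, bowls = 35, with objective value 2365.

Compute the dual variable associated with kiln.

9

Both clay and kiln are binding at x*.
Dual feasibility on the basic columns requires 1·y_clay + 4·y_kiln = 38, 4·y_clay + 3·y_kiln = 35.
→ y_clay = 2 and y_kiln = 9.
Shadow price of kiln = 9.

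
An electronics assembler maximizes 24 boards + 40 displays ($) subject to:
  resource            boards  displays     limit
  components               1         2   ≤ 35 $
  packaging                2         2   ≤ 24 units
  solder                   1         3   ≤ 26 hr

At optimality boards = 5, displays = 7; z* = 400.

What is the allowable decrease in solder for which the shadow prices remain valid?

Binding constraints: packaging, solder. The basis is B = [[2,2],[1,3]] with det 4.
Per unit decrease in solder, x* moves by d = (0.5, -0.5).
The basis stays optimal until displays reaches 0; allowable decrease = 14 hr.

14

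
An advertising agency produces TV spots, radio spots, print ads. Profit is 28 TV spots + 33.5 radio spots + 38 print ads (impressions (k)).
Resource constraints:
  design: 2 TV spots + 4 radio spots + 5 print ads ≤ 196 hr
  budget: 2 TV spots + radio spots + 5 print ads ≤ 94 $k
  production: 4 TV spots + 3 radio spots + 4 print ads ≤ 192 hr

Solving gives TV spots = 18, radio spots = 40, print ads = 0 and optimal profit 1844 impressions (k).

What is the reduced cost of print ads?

-5

At the optimum: design uses 196 of 196 (binding); budget uses 76 of 94 (slack = 18); production uses 192 of 192 (binding).
Slack constraints have shadow price 0 (complementary slackness).
From A_Bᵀ y = c: 2·y_design + 4·y_production = 28; 4·y_design + 3·y_production = 33.5.
This yields shadow prices y_design = 5, y_production = 4.5.
Reduced cost of print ads: c₃ − yᵀa₃ = 38 − (5·5 + 4.5·4) = 38 − 43 = -5.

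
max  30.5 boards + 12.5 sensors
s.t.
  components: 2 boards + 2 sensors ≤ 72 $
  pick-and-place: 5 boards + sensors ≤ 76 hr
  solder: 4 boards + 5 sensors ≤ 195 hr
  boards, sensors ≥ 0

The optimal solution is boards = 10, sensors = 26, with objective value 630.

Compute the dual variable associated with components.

4

Check each constraint at x*: components 72/72 (tight); pick-and-place 76/76 (tight); solder 170/195 (slack 25).
Since solder is not tight, its dual is 0.
Dual feasibility on the basic columns requires 2·y_components + 5·y_pick-and-place = 30.5, 2·y_components + 1·y_pick-and-place = 12.5.
Solving: y_components = 4, y_pick-and-place = 4.5.
Shadow price of components = 4.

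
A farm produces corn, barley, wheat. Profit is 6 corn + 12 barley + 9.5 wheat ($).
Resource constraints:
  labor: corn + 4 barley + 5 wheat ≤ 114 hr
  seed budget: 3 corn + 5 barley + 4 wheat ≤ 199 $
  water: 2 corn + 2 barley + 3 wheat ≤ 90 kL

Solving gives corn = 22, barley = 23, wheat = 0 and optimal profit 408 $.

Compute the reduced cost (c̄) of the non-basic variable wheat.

-6.5

At the optimum: labor uses 114 of 114 (binding); seed budget uses 181 of 199 (slack = 18); water uses 90 of 90 (binding).
By complementary slackness, y = 0 for the non-binding constraint.
From A_Bᵀ y = c: 1·y_labor + 2·y_water = 6; 4·y_labor + 2·y_water = 12.
→ y_labor = 2 and y_water = 2.
Reduced cost of wheat: c₃ − yᵀa₃ = 9.5 − (2·5 + 2·3) = 9.5 − 16 = -6.5.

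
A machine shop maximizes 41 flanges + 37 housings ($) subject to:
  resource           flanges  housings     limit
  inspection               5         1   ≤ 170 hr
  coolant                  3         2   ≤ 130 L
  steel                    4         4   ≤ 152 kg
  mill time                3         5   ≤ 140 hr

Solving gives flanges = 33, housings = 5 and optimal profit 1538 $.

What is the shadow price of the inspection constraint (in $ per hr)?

At the optimum: inspection uses 170 of 170 (binding); coolant uses 109 of 130 (slack = 21); steel uses 152 of 152 (binding); mill time uses 124 of 140 (slack = 16).
Slack constraints have shadow price 0 (complementary slackness).
The binding rows give the dual system: 5·y_inspection + 4·y_steel = 41 and 1·y_inspection + 4·y_steel = 37.
This yields shadow prices y_inspection = 1, y_steel = 9.
Shadow price of inspection = 1.

1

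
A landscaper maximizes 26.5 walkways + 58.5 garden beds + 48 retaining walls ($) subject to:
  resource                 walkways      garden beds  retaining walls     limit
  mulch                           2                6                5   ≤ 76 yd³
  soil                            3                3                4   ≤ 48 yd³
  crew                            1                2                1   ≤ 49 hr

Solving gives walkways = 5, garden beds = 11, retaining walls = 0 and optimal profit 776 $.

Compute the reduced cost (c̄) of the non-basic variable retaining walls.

Check each constraint at x*: mulch 76/76 (tight); soil 48/48 (tight); crew 27/49 (slack 22).
Since crew is not tight, its dual is 0.
Dual feasibility on the basic columns requires 2·y_mulch + 3·y_soil = 26.5, 6·y_mulch + 3·y_soil = 58.5.
This yields shadow prices y_mulch = 8, y_soil = 3.5.
Reduced cost of retaining walls: c₃ − yᵀa₃ = 48 − (8·5 + 3.5·4) = 48 − 54 = -6.

-6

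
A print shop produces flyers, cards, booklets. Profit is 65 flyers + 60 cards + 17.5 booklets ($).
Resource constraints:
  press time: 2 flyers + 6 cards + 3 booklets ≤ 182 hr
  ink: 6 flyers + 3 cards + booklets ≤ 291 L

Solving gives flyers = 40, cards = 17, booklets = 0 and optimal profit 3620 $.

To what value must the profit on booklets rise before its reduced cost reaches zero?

Check each constraint at x*: press time 182/182 (tight); ink 291/291 (tight).
Dual feasibility on the basic columns requires 2·y_press time + 6·y_ink = 65, 6·y_press time + 3·y_ink = 60.
This yields shadow prices y_press time = 5.5, y_ink = 9.
booklets enters the basis when its profit ≥ yᵀa₃ = 5.5·3 + 9·1 = 25.5.

25.5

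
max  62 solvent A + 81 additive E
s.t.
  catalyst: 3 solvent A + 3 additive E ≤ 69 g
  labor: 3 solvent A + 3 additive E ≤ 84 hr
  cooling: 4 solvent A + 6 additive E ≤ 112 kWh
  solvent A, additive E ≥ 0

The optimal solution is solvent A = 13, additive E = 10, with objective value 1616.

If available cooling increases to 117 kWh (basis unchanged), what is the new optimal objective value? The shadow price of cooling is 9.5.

Δb = 5, so new z* = 1616 + (9.5)·(5) = 1616 + 47.5 = 1663.5.

1663.5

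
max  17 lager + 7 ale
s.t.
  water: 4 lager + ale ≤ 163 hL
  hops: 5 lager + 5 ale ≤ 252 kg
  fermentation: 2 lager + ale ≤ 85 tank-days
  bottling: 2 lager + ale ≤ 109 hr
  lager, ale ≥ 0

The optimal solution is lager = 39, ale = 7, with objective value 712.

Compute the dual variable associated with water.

1.5

Binding: water and fermentation. Non-binding: hops (22 unused), bottling (24 unused).
Slack constraints have shadow price 0 (complementary slackness).
Dual feasibility on the basic columns requires 4·y_water + 2·y_fermentation = 17, 1·y_water + 1·y_fermentation = 7.
→ y_water = 1.5 and y_fermentation = 5.5.
Shadow price of water = 1.5.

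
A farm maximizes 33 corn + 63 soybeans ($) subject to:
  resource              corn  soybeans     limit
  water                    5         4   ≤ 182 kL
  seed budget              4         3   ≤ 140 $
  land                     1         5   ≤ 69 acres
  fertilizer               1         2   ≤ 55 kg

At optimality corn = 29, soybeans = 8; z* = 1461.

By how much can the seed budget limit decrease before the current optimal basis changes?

98.6

Binding constraints: seed budget, land. The basis is B = [[4,3],[1,5]] with det 17.
Per unit decrease in seed budget, x* moves by d = (-0.2941, 0.0588).
The basis stays optimal until corn reaches 0; allowable decrease = 98.6 $.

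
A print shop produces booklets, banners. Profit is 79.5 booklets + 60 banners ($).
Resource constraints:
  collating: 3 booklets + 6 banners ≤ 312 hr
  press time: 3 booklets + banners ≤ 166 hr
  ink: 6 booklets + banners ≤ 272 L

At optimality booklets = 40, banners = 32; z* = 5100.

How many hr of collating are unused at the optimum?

0

collating used = 3·40 + 6·32 = 312; slack = 312 − 312 = 0.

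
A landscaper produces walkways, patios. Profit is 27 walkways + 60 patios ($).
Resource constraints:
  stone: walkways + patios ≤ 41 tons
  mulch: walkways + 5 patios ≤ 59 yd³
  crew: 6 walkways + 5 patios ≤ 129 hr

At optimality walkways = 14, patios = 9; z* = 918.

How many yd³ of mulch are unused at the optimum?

0

mulch used = 1·14 + 5·9 = 59; slack = 59 − 59 = 0.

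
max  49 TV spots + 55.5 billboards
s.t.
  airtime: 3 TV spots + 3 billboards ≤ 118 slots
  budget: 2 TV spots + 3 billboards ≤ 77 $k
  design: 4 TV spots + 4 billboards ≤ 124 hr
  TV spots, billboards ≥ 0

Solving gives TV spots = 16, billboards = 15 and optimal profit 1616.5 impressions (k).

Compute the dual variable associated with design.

9

Check each constraint at x*: airtime 93/118 (slack 25); budget 77/77 (tight); design 124/124 (tight).
Slack constraints have shadow price 0 (complementary slackness).
From A_Bᵀ y = c: 2·y_budget + 4·y_design = 49; 3·y_budget + 4·y_design = 55.5.
→ y_budget = 6.5 and y_design = 9.
Shadow price of design = 9.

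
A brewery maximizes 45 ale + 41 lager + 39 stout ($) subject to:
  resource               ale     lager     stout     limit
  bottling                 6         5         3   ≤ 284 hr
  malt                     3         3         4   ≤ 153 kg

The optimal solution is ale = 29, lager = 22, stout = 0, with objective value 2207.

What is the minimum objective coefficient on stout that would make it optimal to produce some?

40

Both bottling and malt are binding at x*.
The binding rows give the dual system: 6·y_bottling + 3·y_malt = 45 and 5·y_bottling + 3·y_malt = 41.
This yields shadow prices y_bottling = 4, y_malt = 7.
stout enters the basis when its profit ≥ yᵀa₃ = 4·3 + 7·4 = 40.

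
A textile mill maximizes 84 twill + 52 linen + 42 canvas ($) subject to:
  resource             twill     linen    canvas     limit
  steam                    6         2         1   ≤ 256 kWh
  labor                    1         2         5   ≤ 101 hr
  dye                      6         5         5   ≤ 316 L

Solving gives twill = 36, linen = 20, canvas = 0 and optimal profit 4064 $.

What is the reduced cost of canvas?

Check each constraint at x*: steam 256/256 (tight); labor 76/101 (slack 25); dye 316/316 (tight).
Since labor is not tight, its dual is 0.
Dual feasibility on the basic columns requires 6·y_steam + 6·y_dye = 84, 2·y_steam + 5·y_dye = 52.
Solving: y_steam = 6, y_dye = 8.
Reduced cost of canvas: c₃ − yᵀa₃ = 42 − (6·1 + 8·5) = 42 − 46 = -4.

-4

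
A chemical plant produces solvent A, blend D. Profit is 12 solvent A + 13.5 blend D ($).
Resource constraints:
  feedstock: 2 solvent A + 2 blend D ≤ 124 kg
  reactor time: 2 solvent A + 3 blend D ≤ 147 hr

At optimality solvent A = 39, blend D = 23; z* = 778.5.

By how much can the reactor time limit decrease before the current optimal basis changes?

Binding constraints: feedstock, reactor time. The basis is B = [[2,2],[2,3]] with det 2.
Per unit decrease in reactor time, x* moves by d = (1, -1).
The basis stays optimal until blend D reaches 0; allowable decrease = 23 hr.

23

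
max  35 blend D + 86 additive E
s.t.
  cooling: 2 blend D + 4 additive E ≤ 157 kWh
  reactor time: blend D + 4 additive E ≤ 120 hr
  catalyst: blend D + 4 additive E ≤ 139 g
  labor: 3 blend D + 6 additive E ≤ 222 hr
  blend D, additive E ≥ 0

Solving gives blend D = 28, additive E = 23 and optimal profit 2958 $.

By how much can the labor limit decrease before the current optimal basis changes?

42

Binding constraints: reactor time, labor. The basis is B = [[1,4],[3,6]] with det -6.
Per unit decrease in labor, x* moves by d = (-0.6667, 0.1667).
The basis stays optimal until blend D reaches 0; allowable decrease = 42 hr.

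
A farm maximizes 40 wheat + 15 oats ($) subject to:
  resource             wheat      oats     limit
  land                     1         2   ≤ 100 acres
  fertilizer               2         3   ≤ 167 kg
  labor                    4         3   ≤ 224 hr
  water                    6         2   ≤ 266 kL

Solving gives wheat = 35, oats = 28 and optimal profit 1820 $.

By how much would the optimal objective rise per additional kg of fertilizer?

0

At the optimum: land uses 91 of 100 (slack = 9); fertilizer uses 154 of 167 (slack = 13); labor uses 224 of 224 (binding); water uses 266 of 266 (binding).
By complementary slackness, y = 0 for the non-binding constraints.
Dual feasibility on the basic columns requires 4·y_labor + 6·y_water = 40, 3·y_labor + 2·y_water = 15.
Solving: y_labor = 1, y_water = 6.
Shadow price of fertilizer = 0.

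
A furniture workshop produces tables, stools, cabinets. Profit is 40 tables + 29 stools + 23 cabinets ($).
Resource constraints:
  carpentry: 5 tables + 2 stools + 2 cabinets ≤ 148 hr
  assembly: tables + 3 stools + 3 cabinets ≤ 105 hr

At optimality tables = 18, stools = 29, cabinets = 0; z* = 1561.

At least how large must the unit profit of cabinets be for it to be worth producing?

At the optimum: carpentry uses 148 of 148 (binding); assembly uses 105 of 105 (binding).
The binding rows give the dual system: 5·y_carpentry + 1·y_assembly = 40 and 2·y_carpentry + 3·y_assembly = 29.
→ y_carpentry = 7 and y_assembly = 5.
cabinets enters the basis when its profit ≥ yᵀa₃ = 7·2 + 5·3 = 29.

29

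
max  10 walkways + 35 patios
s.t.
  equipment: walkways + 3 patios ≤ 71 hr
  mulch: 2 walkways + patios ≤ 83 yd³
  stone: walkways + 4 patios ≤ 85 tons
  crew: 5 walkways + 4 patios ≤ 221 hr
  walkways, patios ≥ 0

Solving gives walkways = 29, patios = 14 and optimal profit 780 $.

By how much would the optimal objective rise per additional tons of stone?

5

Check each constraint at x*: equipment 71/71 (tight); mulch 72/83 (slack 11); stone 85/85 (tight); crew 201/221 (slack 20).
Since mulch, crew are not tight, their duals are 0.
From A_Bᵀ y = c: 1·y_equipment + 1·y_stone = 10; 3·y_equipment + 4·y_stone = 35.
→ y_equipment = 5 and y_stone = 5.
Shadow price of stone = 5.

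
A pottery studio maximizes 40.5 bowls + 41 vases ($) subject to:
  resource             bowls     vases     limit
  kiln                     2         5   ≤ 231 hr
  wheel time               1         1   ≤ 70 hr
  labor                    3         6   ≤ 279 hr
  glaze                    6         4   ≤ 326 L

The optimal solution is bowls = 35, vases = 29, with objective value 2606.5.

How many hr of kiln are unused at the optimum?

kiln used = 2·35 + 5·29 = 215; slack = 231 − 215 = 16.

16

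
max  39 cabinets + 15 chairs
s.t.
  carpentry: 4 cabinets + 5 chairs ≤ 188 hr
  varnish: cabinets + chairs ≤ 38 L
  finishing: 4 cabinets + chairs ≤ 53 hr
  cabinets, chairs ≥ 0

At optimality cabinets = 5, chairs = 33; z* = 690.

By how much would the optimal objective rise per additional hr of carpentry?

0

Check each constraint at x*: carpentry 185/188 (slack 3); varnish 38/38 (tight); finishing 53/53 (tight).
By complementary slackness, y = 0 for the non-binding constraint.
From A_Bᵀ y = c: 1·y_varnish + 4·y_finishing = 39; 1·y_varnish + 1·y_finishing = 15.
This yields shadow prices y_varnish = 7, y_finishing = 8.
Shadow price of carpentry = 0.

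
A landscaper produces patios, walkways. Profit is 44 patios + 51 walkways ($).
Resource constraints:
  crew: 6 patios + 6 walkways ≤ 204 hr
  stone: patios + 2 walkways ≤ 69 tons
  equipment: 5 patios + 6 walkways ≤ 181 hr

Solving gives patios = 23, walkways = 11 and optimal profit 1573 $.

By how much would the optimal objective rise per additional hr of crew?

1.5

At the optimum: crew uses 204 of 204 (binding); stone uses 45 of 69 (slack = 24); equipment uses 181 of 181 (binding).
Since stone is not tight, its dual is 0.
The binding rows give the dual system: 6·y_crew + 5·y_equipment = 44 and 6·y_crew + 6·y_equipment = 51.
Solving: y_crew = 1.5, y_equipment = 7.
Shadow price of crew = 1.5.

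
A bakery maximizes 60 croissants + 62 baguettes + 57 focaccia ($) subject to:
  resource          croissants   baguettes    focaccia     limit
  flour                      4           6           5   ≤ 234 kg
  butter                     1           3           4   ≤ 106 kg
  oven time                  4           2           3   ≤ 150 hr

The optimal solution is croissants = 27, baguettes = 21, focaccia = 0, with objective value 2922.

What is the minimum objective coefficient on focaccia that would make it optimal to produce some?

At the optimum: flour uses 234 of 234 (binding); butter uses 90 of 106 (slack = 16); oven time uses 150 of 150 (binding).
Since butter is not tight, its dual is 0.
From A_Bᵀ y = c: 4·y_flour + 4·y_oven time = 60; 6·y_flour + 2·y_oven time = 62.
Solving: y_flour = 8, y_oven time = 7.
focaccia enters the basis when its profit ≥ yᵀa₃ = 8·5 + 7·3 = 61.

61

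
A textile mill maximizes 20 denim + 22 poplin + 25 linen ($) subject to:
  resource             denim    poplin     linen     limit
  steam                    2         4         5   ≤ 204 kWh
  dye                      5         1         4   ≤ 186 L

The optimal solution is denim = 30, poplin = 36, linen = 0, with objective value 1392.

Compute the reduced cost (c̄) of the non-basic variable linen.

At the optimum: steam uses 204 of 204 (binding); dye uses 186 of 186 (binding).
Dual feasibility on the basic columns requires 2·y_steam + 5·y_dye = 20, 4·y_steam + 1·y_dye = 22.
→ y_steam = 5 and y_dye = 2.
Reduced cost of linen: c₃ − yᵀa₃ = 25 − (5·5 + 2·4) = 25 − 33 = -8.

-8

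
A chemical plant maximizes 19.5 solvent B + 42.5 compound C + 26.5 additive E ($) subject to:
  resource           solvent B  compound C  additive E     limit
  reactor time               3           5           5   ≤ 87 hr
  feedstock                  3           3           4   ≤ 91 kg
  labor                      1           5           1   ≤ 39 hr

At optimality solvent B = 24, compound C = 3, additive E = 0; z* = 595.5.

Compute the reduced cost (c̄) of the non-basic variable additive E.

At the optimum: reactor time uses 87 of 87 (binding); feedstock uses 81 of 91 (slack = 10); labor uses 39 of 39 (binding).
Slack constraints have shadow price 0 (complementary slackness).
From A_Bᵀ y = c: 3·y_reactor time + 1·y_labor = 19.5; 5·y_reactor time + 5·y_labor = 42.5.
→ y_reactor time = 5.5 and y_labor = 3.
Reduced cost of additive E: c₃ − yᵀa₃ = 26.5 − (5.5·5 + 3·1) = 26.5 − 30.5 = -4.

-4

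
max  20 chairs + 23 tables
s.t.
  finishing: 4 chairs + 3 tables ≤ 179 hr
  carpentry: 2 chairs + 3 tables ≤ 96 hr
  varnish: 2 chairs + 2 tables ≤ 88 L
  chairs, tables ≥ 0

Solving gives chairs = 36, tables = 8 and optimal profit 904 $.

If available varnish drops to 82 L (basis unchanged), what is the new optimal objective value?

862

At the optimum: finishing uses 168 of 179 (slack = 11); carpentry uses 96 of 96 (binding); varnish uses 88 of 88 (binding).
Since finishing is not tight, its dual is 0.
Dual feasibility on the basic columns requires 2·y_carpentry + 2·y_varnish = 20, 3·y_carpentry + 2·y_varnish = 23.
→ y_carpentry = 3 and y_varnish = 7.
Δz = y_varnish·Δb = 7 × (-6) = -42, so new z* = 904 − 42 = 862.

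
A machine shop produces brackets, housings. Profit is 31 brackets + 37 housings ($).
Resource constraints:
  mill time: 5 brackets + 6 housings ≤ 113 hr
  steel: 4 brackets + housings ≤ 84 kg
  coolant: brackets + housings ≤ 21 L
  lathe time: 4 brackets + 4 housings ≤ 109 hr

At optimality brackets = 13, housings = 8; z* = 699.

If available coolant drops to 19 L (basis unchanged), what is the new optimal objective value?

Binding: mill time and coolant. Non-binding: steel (24 unused), lathe time (25 unused).
By complementary slackness, y = 0 for the non-binding constraints.
Dual feasibility on the basic columns requires 5·y_mill time + 1·y_coolant = 31, 6·y_mill time + 1·y_coolant = 37.
Solving: y_mill time = 6, y_coolant = 1.
Δz = y_coolant·Δb = 1 × (-2) = -2, so new z* = 699 − 2 = 697.

697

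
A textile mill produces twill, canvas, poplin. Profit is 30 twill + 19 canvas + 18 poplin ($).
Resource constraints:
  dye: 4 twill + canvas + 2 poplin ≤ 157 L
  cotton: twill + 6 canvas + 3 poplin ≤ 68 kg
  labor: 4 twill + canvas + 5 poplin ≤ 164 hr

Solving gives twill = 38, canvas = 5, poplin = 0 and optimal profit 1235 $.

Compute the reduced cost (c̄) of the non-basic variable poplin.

At the optimum: dye uses 157 of 157 (binding); cotton uses 68 of 68 (binding); labor uses 157 of 164 (slack = 7).
Since labor is not tight, its dual is 0.
From A_Bᵀ y = c: 4·y_dye + 1·y_cotton = 30; 1·y_dye + 6·y_cotton = 19.
→ y_dye = 7 and y_cotton = 2.
Reduced cost of poplin: c₃ − yᵀa₃ = 18 − (7·2 + 2·3) = 18 − 20 = -2.

-2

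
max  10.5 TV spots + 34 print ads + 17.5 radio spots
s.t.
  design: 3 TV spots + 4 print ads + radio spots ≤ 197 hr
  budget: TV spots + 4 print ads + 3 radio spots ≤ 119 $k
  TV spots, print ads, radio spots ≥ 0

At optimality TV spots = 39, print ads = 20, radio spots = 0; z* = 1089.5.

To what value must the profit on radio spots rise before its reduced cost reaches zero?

At the optimum: design uses 197 of 197 (binding); budget uses 119 of 119 (binding).
From A_Bᵀ y = c: 3·y_design + 1·y_budget = 10.5; 4·y_design + 4·y_budget = 34.
→ y_design = 1 and y_budget = 7.5.
radio spots enters the basis when its profit ≥ yᵀa₃ = 1·1 + 7.5·3 = 23.5.

23.5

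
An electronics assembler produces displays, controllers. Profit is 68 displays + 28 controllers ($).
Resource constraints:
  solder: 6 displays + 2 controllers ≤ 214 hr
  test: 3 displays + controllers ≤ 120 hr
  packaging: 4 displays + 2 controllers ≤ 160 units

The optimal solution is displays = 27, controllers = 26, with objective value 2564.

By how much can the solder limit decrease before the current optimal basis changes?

54

Binding constraints: solder, packaging. The basis is B = [[6,2],[4,2]] with det 4.
Per unit decrease in solder, x* moves by d = (-0.5, 1).
The basis stays optimal until displays reaches 0; allowable decrease = 54 hr.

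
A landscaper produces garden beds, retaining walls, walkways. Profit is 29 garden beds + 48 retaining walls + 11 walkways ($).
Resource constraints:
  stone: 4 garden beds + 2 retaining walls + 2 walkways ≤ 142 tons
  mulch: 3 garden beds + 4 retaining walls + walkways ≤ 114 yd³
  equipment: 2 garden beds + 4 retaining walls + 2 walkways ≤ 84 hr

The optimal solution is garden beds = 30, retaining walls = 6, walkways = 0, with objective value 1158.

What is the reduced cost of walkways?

-8

At the optimum: stone uses 132 of 142 (slack = 10); mulch uses 114 of 114 (binding); equipment uses 84 of 84 (binding).
Slack constraints have shadow price 0 (complementary slackness).
The binding rows give the dual system: 3·y_mulch + 2·y_equipment = 29 and 4·y_mulch + 4·y_equipment = 48.
Solving: y_mulch = 5, y_equipment = 7.
Reduced cost of walkways: c₃ − yᵀa₃ = 11 − (5·1 + 7·2) = 11 − 19 = -8.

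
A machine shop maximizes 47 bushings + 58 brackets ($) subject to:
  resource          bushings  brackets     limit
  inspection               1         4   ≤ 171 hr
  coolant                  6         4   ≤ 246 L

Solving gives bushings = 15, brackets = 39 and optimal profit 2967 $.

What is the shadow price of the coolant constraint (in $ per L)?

Check each constraint at x*: inspection 171/171 (tight); coolant 246/246 (tight).
Dual feasibility on the basic columns requires 1·y_inspection + 6·y_coolant = 47, 4·y_inspection + 4·y_coolant = 58.
This yields shadow prices y_inspection = 8, y_coolant = 6.5.
Shadow price of coolant = 6.5.

6.5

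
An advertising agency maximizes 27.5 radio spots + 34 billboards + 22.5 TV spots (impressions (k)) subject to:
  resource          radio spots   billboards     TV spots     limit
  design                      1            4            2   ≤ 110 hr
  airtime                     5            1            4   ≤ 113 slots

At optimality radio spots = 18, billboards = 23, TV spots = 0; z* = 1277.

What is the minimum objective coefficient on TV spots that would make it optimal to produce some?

Both design and airtime are binding at x*.
The binding rows give the dual system: 1·y_design + 5·y_airtime = 27.5 and 4·y_design + 1·y_airtime = 34.
→ y_design = 7.5 and y_airtime = 4.
TV spots enters the basis when its profit ≥ yᵀa₃ = 7.5·2 + 4·4 = 31.

31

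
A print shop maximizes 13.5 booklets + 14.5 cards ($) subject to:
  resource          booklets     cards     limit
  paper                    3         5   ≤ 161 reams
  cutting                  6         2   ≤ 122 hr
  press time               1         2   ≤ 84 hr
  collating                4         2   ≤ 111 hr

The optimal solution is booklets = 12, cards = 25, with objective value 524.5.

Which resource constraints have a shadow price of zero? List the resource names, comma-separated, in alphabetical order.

paper: 161/161 (binding)
cutting: 122/122 (binding)
press time: 62/84 (slack 22)
collating: 98/111 (slack 13)
By complementary slackness, a constraint with positive slack has shadow price 0 → collating, press time.

collating, press time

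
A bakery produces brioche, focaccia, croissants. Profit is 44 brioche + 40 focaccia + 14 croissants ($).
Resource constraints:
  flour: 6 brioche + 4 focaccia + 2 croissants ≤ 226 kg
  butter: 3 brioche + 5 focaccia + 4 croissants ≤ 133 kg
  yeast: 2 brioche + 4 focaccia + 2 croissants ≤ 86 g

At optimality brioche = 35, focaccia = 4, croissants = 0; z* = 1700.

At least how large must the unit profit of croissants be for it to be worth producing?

Check each constraint at x*: flour 226/226 (tight); butter 125/133 (slack 8); yeast 86/86 (tight).
Slack constraints have shadow price 0 (complementary slackness).
Dual feasibility on the basic columns requires 6·y_flour + 2·y_yeast = 44, 4·y_flour + 4·y_yeast = 40.
→ y_flour = 6 and y_yeast = 4.
croissants enters the basis when its profit ≥ yᵀa₃ = 6·2 + 4·2 = 20.

20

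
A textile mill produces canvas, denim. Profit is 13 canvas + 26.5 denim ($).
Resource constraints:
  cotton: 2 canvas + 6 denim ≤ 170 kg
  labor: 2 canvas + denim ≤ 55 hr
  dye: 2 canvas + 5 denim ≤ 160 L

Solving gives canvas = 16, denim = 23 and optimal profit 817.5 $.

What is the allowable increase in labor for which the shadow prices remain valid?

Binding constraints: cotton, labor. The basis is B = [[2,6],[2,1]] with det -10.
Per unit increase in labor, x* moves by d = (0.6, -0.2).
The basis stays optimal until dye becomes binding; allowable increase = 65 hr.

65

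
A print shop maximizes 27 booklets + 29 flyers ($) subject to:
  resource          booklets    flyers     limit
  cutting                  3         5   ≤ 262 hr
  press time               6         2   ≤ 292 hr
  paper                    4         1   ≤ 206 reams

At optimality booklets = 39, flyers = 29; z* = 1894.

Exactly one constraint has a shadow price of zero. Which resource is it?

paper

cutting: 262/262 (binding)
press time: 292/292 (binding)
paper: 185/206 (slack 21)
By complementary slackness, a constraint with positive slack has shadow price 0 → paper.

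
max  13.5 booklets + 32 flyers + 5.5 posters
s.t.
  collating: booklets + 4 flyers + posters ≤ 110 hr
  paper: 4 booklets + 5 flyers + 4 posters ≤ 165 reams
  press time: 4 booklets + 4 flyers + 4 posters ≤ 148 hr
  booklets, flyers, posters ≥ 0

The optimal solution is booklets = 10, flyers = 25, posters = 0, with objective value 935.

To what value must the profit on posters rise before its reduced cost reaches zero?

13.5

Check each constraint at x*: collating 110/110 (tight); paper 165/165 (tight); press time 140/148 (slack 8).
Slack constraints have shadow price 0 (complementary slackness).
From A_Bᵀ y = c: 1·y_collating + 4·y_paper = 13.5; 4·y_collating + 5·y_paper = 32.
Solving: y_collating = 5.5, y_paper = 2.
posters enters the basis when its profit ≥ yᵀa₃ = 5.5·1 + 2·4 = 13.5.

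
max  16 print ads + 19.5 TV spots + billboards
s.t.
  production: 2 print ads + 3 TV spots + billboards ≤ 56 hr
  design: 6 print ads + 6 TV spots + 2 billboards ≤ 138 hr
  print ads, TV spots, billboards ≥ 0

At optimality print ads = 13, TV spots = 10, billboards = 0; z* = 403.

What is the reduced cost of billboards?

-5.5

Check each constraint at x*: production 56/56 (tight); design 138/138 (tight).
From A_Bᵀ y = c: 2·y_production + 6·y_design = 16; 3·y_production + 6·y_design = 19.5.
This yields shadow prices y_production = 3.5, y_design = 1.5.
Reduced cost of billboards: c₃ − yᵀa₃ = 1 − (3.5·1 + 1.5·2) = 1 − 6.5 = -5.5.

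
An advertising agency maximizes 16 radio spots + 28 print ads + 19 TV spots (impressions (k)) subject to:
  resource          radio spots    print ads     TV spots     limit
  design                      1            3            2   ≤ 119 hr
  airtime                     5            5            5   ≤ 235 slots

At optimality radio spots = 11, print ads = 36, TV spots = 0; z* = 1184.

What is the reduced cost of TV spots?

Check each constraint at x*: design 119/119 (tight); airtime 235/235 (tight).
Dual feasibility on the basic columns requires 1·y_design + 5·y_airtime = 16, 3·y_design + 5·y_airtime = 28.
Solving: y_design = 6, y_airtime = 2.
Reduced cost of TV spots: c₃ − yᵀa₃ = 19 − (6·2 + 2·5) = 19 − 22 = -3.

-3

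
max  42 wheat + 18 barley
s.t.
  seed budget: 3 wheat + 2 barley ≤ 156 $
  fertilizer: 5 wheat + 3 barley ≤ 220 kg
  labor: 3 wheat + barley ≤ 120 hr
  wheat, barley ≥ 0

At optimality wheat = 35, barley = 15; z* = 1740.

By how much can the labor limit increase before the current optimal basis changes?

12

Binding constraints: fertilizer, labor. The basis is B = [[5,3],[3,1]] with det -4.
Per unit increase in labor, x* moves by d = (0.75, -1.25).
The basis stays optimal until barley reaches 0; allowable increase = 12 hr.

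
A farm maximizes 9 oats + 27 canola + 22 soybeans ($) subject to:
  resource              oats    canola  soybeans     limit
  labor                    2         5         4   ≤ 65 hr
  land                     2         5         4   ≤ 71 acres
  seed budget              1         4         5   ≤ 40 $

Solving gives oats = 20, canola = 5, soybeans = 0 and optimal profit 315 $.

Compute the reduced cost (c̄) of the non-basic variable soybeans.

-5

At the optimum: labor uses 65 of 65 (binding); land uses 65 of 71 (slack = 6); seed budget uses 40 of 40 (binding).
Since land is not tight, its dual is 0.
From A_Bᵀ y = c: 2·y_labor + 1·y_seed budget = 9; 5·y_labor + 4·y_seed budget = 27.
This yields shadow prices y_labor = 3, y_seed budget = 3.
Reduced cost of soybeans: c₃ − yᵀa₃ = 22 − (3·4 + 3·5) = 22 − 27 = -5.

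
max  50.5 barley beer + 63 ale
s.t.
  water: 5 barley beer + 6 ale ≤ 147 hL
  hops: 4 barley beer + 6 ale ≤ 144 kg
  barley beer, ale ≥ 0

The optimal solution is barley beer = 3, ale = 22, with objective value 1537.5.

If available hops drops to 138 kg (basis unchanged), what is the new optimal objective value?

Check each constraint at x*: water 147/147 (tight); hops 144/144 (tight).
Dual feasibility on the basic columns requires 5·y_water + 4·y_hops = 50.5, 6·y_water + 6·y_hops = 63.
→ y_water = 8.5 and y_hops = 2.
Δz = y_hops·Δb = 2 × (-6) = -12, so new z* = 1537.5 − 12 = 1525.5.

1525.5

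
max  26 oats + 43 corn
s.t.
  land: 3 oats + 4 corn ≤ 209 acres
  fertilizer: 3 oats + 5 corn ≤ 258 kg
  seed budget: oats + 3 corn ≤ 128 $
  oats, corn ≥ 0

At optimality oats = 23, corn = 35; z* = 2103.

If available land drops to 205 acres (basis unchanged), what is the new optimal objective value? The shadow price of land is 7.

Δb = -4, so new z* = 2103 + (7)·(-4) = 2103 − 28 = 2075.

2075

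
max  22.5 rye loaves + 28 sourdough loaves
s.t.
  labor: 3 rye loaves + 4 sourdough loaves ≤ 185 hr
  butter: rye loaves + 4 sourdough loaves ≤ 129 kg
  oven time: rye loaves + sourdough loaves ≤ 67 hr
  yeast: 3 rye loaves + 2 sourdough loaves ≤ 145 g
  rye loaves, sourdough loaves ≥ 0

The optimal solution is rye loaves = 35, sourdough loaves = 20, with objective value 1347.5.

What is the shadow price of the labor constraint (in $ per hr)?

6.5

Check each constraint at x*: labor 185/185 (tight); butter 115/129 (slack 14); oven time 55/67 (slack 12); yeast 145/145 (tight).
Slack constraints have shadow price 0 (complementary slackness).
The binding rows give the dual system: 3·y_labor + 3·y_yeast = 22.5 and 4·y_labor + 2·y_yeast = 28.
→ y_labor = 6.5 and y_yeast = 1.
Shadow price of labor = 6.5.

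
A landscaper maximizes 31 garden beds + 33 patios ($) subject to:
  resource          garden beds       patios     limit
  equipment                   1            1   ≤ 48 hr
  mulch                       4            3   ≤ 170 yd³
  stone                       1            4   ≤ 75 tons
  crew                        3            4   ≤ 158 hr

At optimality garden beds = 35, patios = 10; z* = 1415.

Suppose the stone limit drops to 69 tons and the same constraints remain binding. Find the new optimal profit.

Binding: mulch and stone. Non-binding: equipment (3 unused), crew (13 unused).
Since equipment, crew are not tight, their duals are 0.
Dual feasibility on the basic columns requires 4·y_mulch + 1·y_stone = 31, 3·y_mulch + 4·y_stone = 33.
This yields shadow prices y_mulch = 7, y_stone = 3.
Δz = y_stone·Δb = 3 × (-6) = -18, so new z* = 1415 − 18 = 1397.

1397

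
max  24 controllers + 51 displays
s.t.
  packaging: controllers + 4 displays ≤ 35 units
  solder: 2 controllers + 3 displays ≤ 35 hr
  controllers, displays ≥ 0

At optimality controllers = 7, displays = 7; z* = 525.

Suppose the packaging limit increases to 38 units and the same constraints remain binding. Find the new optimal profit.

543

Check each constraint at x*: packaging 35/35 (tight); solder 35/35 (tight).
Dual feasibility on the basic columns requires 1·y_packaging + 2·y_solder = 24, 4·y_packaging + 3·y_solder = 51.
→ y_packaging = 6 and y_solder = 9.
Δz = y_packaging·Δb = 6 × (3) = 18, so new z* = 525 + 18 = 543.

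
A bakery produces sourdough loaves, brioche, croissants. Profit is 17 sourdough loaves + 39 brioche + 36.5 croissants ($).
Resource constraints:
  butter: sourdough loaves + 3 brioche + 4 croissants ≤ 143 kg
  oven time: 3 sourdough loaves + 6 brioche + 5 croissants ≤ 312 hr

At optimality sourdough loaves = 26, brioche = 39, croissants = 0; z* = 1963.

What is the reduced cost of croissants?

Both butter and oven time are binding at x*.
From A_Bᵀ y = c: 1·y_butter + 3·y_oven time = 17; 3·y_butter + 6·y_oven time = 39.
This yields shadow prices y_butter = 5, y_oven time = 4.
Reduced cost of croissants: c₃ − yᵀa₃ = 36.5 − (5·4 + 4·5) = 36.5 − 40 = -3.5.

-3.5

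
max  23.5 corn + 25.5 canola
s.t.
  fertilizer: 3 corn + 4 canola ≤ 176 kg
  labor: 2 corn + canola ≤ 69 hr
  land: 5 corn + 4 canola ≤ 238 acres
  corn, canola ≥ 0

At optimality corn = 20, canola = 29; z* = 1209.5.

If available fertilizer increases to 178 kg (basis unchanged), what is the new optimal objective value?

1220.5

Binding: fertilizer and labor. Non-binding: land (22 unused).
By complementary slackness, y = 0 for the non-binding constraint.
Dual feasibility on the basic columns requires 3·y_fertilizer + 2·y_labor = 23.5, 4·y_fertilizer + 1·y_labor = 25.5.
This yields shadow prices y_fertilizer = 5.5, y_labor = 3.5.
Δz = y_fertilizer·Δb = 5.5 × (2) = 11, so new z* = 1209.5 + 11 = 1220.5.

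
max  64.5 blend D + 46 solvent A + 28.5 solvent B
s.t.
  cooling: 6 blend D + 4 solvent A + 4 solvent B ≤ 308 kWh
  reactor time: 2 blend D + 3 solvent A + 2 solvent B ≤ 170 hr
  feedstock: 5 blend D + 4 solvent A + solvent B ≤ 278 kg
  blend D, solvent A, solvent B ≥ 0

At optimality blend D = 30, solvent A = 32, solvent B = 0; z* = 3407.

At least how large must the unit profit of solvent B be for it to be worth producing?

32.5

At the optimum: cooling uses 308 of 308 (binding); reactor time uses 156 of 170 (slack = 14); feedstock uses 278 of 278 (binding).
By complementary slackness, y = 0 for the non-binding constraint.
From A_Bᵀ y = c: 6·y_cooling + 5·y_feedstock = 64.5; 4·y_cooling + 4·y_feedstock = 46.
Solving: y_cooling = 7, y_feedstock = 4.5.
solvent B enters the basis when its profit ≥ yᵀa₃ = 7·4 + 4.5·1 = 32.5.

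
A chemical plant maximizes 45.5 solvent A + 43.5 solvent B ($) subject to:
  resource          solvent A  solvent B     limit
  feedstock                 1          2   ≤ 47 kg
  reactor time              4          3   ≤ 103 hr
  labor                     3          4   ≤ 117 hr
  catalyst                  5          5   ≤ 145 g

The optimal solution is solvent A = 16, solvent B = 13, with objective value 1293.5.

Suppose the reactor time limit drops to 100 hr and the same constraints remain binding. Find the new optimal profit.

Binding: reactor time and catalyst. Non-binding: feedstock (5 unused), labor (17 unused).
By complementary slackness, y = 0 for the non-binding constraints.
From A_Bᵀ y = c: 4·y_reactor time + 5·y_catalyst = 45.5; 3·y_reactor time + 5·y_catalyst = 43.5.
Solving: y_reactor time = 2, y_catalyst = 7.5.
Δz = y_reactor time·Δb = 2 × (-3) = -6, so new z* = 1293.5 − 6 = 1287.5.

1287.5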